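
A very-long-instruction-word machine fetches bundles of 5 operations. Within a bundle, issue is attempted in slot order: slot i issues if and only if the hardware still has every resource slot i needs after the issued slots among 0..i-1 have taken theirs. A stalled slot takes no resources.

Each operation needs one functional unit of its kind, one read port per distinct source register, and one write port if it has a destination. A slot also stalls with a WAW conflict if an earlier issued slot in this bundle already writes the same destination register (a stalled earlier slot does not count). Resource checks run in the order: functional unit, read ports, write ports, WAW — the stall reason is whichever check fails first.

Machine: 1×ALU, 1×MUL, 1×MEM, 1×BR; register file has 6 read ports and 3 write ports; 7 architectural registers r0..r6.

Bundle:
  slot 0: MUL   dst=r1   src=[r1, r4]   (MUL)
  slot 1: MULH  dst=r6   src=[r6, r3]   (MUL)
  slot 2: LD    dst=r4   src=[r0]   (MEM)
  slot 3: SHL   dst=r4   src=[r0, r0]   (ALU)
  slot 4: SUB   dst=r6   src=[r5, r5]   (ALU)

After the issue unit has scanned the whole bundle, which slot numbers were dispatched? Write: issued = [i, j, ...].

issued = [0, 2, 4]

#0 MUL src=r1,r4 dispatched  <A:1 Mu:0 Ld:1 B:1 rd:4 wr:2>
#1 MUL src=r6,r3 held:FU  <A:1 Mu:0 Ld:1 B:1 rd:4 wr:2>
#2 MEM src=r0 dispatched  <A:1 Mu:0 Ld:0 B:1 rd:3 wr:1>
#3 ALU src=r0,r0 held:WAW  <A:1 Mu:0 Ld:0 B:1 rd:3 wr:1>
#4 ALU src=r5,r5 dispatched  <A:0 Mu:0 Ld:0 B:1 rd:2 wr:0>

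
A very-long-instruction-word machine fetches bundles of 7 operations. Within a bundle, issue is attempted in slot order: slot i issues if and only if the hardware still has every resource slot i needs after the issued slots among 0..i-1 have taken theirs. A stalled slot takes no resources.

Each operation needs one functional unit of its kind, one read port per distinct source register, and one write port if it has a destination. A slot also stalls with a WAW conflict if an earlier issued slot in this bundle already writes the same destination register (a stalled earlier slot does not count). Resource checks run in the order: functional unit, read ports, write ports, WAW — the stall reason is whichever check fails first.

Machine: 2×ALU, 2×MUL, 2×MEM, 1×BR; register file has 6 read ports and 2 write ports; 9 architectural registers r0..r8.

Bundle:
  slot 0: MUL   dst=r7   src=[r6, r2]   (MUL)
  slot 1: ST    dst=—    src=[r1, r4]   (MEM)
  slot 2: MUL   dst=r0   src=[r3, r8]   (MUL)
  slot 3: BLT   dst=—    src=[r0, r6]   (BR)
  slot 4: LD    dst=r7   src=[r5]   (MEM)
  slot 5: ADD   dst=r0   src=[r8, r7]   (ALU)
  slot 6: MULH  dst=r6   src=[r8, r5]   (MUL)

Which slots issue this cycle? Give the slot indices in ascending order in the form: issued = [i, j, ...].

slot 0 (MUL): ISSUE — free A2,Mu1,Ld2,B1 rp4 wp1
slot 1 (MEM): ISSUE — free A2,Mu1,Ld1,B1 rp2 wp1
slot 2 (MUL): ISSUE — free A2,Mu0,Ld1,B1 rp0 wp0
slot 3 (BR): stall RD_PORT — free A2,Mu0,Ld1,B1 rp0 wp0
slot 4 (MEM): stall RD_PORT — free A2,Mu0,Ld1,B1 rp0 wp0
slot 5 (ALU): stall RD_PORT — free A2,Mu0,Ld1,B1 rp0 wp0
slot 6 (MUL): stall FU — free A2,Mu0,Ld1,B1 rp0 wp0

issued = [0, 1, 2]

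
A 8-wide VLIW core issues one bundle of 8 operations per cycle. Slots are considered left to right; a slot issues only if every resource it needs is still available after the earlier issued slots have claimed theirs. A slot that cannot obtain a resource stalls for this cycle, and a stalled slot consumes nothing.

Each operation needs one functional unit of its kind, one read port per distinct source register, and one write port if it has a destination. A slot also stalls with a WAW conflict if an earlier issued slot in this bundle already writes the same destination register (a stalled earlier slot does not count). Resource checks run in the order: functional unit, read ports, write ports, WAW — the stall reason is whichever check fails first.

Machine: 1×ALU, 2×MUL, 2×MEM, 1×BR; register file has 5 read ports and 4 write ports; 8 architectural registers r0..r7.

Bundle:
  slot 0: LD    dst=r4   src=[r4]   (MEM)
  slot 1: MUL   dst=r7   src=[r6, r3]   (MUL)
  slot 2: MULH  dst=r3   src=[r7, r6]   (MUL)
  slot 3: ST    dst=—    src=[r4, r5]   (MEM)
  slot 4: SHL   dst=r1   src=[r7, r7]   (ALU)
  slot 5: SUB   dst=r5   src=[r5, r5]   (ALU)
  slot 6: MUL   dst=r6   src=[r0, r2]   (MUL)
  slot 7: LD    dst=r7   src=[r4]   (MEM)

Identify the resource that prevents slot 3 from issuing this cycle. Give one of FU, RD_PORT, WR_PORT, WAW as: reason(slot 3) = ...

reason(slot 3) = RD_PORT

  0. MEM→r4 ⇒ go  {1A/2Mu/1Ld/1B | 4r 3w}
  1. MUL→r7 ⇒ go  {1A/1Mu/1Ld/1B | 2r 2w}
  2. MUL→r3 ⇒ go  {1A/0Mu/1Ld/1B | 0r 1w}
  3. MEM ⇒ no(RD_PORT)  {1A/0Mu/1Ld/1B | 0r 1w}
  4. ALU→r1 ⇒ no(RD_PORT)  {1A/0Mu/1Ld/1B | 0r 1w}
  5. ALU→r5 ⇒ no(RD_PORT)  {1A/0Mu/1Ld/1B | 0r 1w}
  6. MUL→r6 ⇒ no(FU)  {1A/0Mu/1Ld/1B | 0r 1w}
  7. MEM→r7 ⇒ no(RD_PORT)  {1A/0Mu/1Ld/1B | 0r 1w}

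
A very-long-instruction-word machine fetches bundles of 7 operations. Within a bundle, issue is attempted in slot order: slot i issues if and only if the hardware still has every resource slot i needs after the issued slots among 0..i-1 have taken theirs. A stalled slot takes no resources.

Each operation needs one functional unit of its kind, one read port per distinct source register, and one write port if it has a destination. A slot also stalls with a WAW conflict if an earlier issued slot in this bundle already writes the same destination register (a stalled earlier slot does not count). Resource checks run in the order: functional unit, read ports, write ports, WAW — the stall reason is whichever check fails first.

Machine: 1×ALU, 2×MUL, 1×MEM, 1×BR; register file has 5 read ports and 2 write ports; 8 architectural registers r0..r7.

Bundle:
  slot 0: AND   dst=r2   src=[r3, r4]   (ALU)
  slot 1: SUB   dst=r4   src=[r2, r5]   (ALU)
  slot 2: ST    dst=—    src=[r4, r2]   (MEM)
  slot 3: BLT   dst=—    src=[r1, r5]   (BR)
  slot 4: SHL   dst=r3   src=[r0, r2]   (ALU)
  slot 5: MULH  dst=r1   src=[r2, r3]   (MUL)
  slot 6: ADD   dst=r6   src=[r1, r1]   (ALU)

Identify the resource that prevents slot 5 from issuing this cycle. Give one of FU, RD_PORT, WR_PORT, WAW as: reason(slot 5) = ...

reason(slot 5) = RD_PORT

slot 0 (ALU): ISSUE — free A0,Mu2,Ld1,B1 rp3 wp1
slot 1 (ALU): stall FU — free A0,Mu2,Ld1,B1 rp3 wp1
slot 2 (MEM): ISSUE — free A0,Mu2,Ld0,B1 rp1 wp1
slot 3 (BR): stall RD_PORT — free A0,Mu2,Ld0,B1 rp1 wp1
slot 4 (ALU): stall FU — free A0,Mu2,Ld0,B1 rp1 wp1
slot 5 (MUL): stall RD_PORT — free A0,Mu2,Ld0,B1 rp1 wp1
slot 6 (ALU): stall FU — free A0,Mu2,Ld0,B1 rp1 wp1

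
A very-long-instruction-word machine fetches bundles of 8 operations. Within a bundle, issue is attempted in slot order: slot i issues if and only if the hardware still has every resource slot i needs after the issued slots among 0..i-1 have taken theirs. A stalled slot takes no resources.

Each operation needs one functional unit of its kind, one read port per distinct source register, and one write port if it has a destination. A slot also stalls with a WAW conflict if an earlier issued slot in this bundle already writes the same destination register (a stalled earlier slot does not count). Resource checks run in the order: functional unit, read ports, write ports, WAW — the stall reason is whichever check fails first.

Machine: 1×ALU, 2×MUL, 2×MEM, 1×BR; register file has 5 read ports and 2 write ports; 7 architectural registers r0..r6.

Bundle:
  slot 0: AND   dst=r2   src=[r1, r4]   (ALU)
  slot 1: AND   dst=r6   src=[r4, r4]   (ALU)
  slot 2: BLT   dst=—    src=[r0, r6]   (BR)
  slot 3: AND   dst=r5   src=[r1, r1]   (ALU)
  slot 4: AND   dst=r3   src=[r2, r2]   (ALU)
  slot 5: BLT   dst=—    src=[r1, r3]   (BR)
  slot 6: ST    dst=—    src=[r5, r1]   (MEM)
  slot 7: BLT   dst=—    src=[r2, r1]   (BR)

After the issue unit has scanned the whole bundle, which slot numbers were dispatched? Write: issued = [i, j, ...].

issued = [0, 2]

  0. ALU→r2 ⇒ go  {0A/2Mu/2Ld/1B | 3r 1w}
  1. ALU→r6 ⇒ no(FU)  {0A/2Mu/2Ld/1B | 3r 1w}
  2. BR ⇒ go  {0A/2Mu/2Ld/0B | 1r 1w}
  3. ALU→r5 ⇒ no(FU)  {0A/2Mu/2Ld/0B | 1r 1w}
  4. ALU→r3 ⇒ no(FU)  {0A/2Mu/2Ld/0B | 1r 1w}
  5. BR ⇒ no(FU)  {0A/2Mu/2Ld/0B | 1r 1w}
  6. MEM ⇒ no(RD_PORT)  {0A/2Mu/2Ld/0B | 1r 1w}
  7. BR ⇒ no(FU)  {0A/2Mu/2Ld/0B | 1r 1w}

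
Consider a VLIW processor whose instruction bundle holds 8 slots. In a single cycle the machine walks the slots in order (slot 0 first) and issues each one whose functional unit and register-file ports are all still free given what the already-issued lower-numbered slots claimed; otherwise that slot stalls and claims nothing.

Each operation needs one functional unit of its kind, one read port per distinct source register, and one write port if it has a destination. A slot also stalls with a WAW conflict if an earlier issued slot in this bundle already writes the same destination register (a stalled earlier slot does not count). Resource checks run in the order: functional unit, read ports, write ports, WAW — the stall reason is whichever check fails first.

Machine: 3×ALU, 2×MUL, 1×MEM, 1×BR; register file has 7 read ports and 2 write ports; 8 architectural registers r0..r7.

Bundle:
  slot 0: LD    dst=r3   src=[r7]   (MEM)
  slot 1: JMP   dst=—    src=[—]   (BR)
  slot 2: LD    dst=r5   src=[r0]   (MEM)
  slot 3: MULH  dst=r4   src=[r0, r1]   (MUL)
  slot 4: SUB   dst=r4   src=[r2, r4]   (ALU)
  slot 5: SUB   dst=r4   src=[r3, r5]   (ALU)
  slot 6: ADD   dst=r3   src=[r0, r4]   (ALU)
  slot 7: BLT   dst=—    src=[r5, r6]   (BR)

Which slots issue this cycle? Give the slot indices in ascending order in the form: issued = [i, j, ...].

issued = [0, 1, 3]

  0. MEM→r3 ⇒ go  {3A/2Mu/0Ld/1B | 6r 1w}
  1. BR ⇒ go  {3A/2Mu/0Ld/0B | 6r 1w}
  2. MEM→r5 ⇒ no(FU)  {3A/2Mu/0Ld/0B | 6r 1w}
  3. MUL→r4 ⇒ go  {3A/1Mu/0Ld/0B | 4r 0w}
  4. ALU→r4 ⇒ no(WR_PORT)  {3A/1Mu/0Ld/0B | 4r 0w}
  5. ALU→r4 ⇒ no(WR_PORT)  {3A/1Mu/0Ld/0B | 4r 0w}
  6. ALU→r3 ⇒ no(WR_PORT)  {3A/1Mu/0Ld/0B | 4r 0w}
  7. BR ⇒ no(FU)  {3A/1Mu/0Ld/0B | 4r 0w}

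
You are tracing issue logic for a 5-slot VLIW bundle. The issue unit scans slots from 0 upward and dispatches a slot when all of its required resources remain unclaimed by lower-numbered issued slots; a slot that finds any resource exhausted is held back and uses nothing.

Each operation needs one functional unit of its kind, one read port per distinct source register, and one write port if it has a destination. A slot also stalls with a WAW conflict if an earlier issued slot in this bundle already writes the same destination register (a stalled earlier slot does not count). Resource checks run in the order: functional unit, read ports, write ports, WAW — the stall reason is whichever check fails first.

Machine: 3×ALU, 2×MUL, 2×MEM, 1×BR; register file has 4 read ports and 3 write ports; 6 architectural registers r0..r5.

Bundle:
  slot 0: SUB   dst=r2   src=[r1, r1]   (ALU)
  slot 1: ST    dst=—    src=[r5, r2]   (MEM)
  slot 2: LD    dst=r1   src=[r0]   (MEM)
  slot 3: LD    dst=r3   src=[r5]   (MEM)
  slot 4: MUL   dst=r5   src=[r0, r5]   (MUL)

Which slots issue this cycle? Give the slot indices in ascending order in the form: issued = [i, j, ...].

issued = [0, 1, 2]

(0) want 1×ALU +1rd +1wr — yes → AL2|MU2|ME2|BR1|rd3|wr2
(1) want 1×MEM +2rd +0wr — yes → AL2|MU2|ME1|BR1|rd1|wr2
(2) want 1×MEM +1rd +1wr — yes → AL2|MU2|ME0|BR1|rd0|wr1
(3) want 1×MEM +1rd +1wr — FU → AL2|MU2|ME0|BR1|rd0|wr1
(4) want 1×MUL +2rd +1wr — RD_PORT → AL2|MU2|ME0|BR1|rd0|wr1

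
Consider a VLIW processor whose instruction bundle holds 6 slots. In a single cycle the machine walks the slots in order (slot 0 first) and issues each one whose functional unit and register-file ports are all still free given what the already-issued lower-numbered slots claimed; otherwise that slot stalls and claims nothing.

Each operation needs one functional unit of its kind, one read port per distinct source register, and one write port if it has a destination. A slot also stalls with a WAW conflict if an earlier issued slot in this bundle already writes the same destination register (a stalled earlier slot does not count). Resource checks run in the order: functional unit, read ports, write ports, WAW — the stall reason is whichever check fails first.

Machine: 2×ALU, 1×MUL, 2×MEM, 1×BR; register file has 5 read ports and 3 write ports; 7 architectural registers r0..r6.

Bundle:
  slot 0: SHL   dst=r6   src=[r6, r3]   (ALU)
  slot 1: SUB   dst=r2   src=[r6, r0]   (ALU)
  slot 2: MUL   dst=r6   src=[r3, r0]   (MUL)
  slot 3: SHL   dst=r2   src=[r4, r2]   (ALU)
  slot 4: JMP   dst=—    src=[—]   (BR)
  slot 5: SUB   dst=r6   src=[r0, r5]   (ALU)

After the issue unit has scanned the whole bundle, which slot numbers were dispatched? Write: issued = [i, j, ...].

(0) want 1×ALU +2rd +1wr — yes → AL1|MU1|ME2|BR1|rd3|wr2
(1) want 1×ALU +2rd +1wr — yes → AL0|MU1|ME2|BR1|rd1|wr1
(2) want 1×MUL +2rd +1wr — RD_PORT → AL0|MU1|ME2|BR1|rd1|wr1
(3) want 1×ALU +2rd +1wr — FU → AL0|MU1|ME2|BR1|rd1|wr1
(4) want 1×BR +0rd +0wr — yes → AL0|MU1|ME2|BR0|rd1|wr1
(5) want 1×ALU +2rd +1wr — FU → AL0|MU1|ME2|BR0|rd1|wr1

issued = [0, 1, 4]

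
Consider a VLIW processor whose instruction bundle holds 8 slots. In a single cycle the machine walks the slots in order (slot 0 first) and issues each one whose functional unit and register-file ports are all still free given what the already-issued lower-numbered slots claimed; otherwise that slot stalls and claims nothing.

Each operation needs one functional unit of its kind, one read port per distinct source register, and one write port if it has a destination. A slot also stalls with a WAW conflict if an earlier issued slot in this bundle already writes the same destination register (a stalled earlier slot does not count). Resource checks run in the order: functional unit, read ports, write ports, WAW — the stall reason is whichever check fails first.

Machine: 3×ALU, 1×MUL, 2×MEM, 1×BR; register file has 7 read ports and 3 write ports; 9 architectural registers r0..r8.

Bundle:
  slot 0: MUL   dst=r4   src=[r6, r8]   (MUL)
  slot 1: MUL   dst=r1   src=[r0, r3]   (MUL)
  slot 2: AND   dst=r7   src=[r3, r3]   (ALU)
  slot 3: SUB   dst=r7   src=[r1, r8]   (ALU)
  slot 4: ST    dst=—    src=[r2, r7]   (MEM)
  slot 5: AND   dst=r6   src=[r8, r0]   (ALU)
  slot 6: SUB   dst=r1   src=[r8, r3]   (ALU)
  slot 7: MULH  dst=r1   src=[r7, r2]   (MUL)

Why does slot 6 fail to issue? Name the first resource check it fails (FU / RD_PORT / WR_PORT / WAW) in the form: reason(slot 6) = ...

reason(slot 6) = RD_PORT

[0] MUL needs rd=2 wr=1: ok; after: ALU=3 MUL=0 MEM=2 BR=1, R=5, W=2
[1] MUL needs rd=2 wr=1: FU; after: ALU=3 MUL=0 MEM=2 BR=1, R=5, W=2
[2] ALU needs rd=1 wr=1: ok; after: ALU=2 MUL=0 MEM=2 BR=1, R=4, W=1
[3] ALU needs rd=2 wr=1: WAW; after: ALU=2 MUL=0 MEM=2 BR=1, R=4, W=1
[4] MEM needs rd=2 wr=0: ok; after: ALU=2 MUL=0 MEM=1 BR=1, R=2, W=1
[5] ALU needs rd=2 wr=1: ok; after: ALU=1 MUL=0 MEM=1 BR=1, R=0, W=0
[6] ALU needs rd=2 wr=1: RD_PORT; after: ALU=1 MUL=0 MEM=1 BR=1, R=0, W=0
[7] MUL needs rd=2 wr=1: FU; after: ALU=1 MUL=0 MEM=1 BR=1, R=0, W=0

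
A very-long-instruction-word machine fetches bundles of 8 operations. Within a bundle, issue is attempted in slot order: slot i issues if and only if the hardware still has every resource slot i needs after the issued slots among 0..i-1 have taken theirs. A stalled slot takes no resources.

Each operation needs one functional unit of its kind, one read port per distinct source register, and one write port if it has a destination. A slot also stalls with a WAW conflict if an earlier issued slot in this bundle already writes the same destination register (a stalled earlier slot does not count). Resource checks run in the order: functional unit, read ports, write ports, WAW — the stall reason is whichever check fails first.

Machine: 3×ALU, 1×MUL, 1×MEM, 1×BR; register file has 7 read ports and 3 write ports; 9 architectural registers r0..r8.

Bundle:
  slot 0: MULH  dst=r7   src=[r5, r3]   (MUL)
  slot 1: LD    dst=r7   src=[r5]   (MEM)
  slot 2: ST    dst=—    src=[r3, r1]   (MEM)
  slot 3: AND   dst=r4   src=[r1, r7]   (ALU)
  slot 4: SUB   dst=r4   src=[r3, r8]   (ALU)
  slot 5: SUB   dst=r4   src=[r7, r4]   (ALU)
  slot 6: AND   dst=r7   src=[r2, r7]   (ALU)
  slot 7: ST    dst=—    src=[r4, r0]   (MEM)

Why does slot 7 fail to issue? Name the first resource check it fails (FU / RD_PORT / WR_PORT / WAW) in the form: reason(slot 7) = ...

(0) want 1×MUL +2rd +1wr — yes → AL3|MU0|ME1|BR1|rd5|wr2
(1) want 1×MEM +1rd +1wr — WAW → AL3|MU0|ME1|BR1|rd5|wr2
(2) want 1×MEM +2rd +0wr — yes → AL3|MU0|ME0|BR1|rd3|wr2
(3) want 1×ALU +2rd +1wr — yes → AL2|MU0|ME0|BR1|rd1|wr1
(4) want 1×ALU +2rd +1wr — RD_PORT → AL2|MU0|ME0|BR1|rd1|wr1
(5) want 1×ALU +2rd +1wr — RD_PORT → AL2|MU0|ME0|BR1|rd1|wr1
(6) want 1×ALU +2rd +1wr — RD_PORT → AL2|MU0|ME0|BR1|rd1|wr1
(7) want 1×MEM +2rd +0wr — FU → AL2|MU0|ME0|BR1|rd1|wr1

reason(slot 7) = FU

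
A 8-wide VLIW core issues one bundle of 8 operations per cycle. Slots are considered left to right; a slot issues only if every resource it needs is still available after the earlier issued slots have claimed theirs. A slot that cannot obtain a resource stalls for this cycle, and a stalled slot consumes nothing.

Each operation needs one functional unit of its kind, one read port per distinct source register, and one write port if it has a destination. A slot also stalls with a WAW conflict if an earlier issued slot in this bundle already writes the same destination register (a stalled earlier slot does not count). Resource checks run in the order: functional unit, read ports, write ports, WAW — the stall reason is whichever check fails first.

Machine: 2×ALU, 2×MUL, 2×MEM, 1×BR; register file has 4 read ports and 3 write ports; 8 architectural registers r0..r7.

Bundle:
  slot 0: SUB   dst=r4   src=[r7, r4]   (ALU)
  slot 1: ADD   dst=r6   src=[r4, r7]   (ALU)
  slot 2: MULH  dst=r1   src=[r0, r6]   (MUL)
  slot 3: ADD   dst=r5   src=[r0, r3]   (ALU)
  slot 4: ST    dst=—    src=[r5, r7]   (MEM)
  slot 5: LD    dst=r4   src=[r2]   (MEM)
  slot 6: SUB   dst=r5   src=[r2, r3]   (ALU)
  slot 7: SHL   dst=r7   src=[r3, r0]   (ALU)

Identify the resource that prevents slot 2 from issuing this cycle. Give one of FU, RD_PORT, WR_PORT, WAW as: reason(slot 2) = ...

reason(slot 2) = RD_PORT

(0) want 1×ALU +2rd +1wr — yes → AL1|MU2|ME2|BR1|rd2|wr2
(1) want 1×ALU +2rd +1wr — yes → AL0|MU2|ME2|BR1|rd0|wr1
(2) want 1×MUL +2rd +1wr — RD_PORT → AL0|MU2|ME2|BR1|rd0|wr1
(3) want 1×ALU +2rd +1wr — FU → AL0|MU2|ME2|BR1|rd0|wr1
(4) want 1×MEM +2rd +0wr — RD_PORT → AL0|MU2|ME2|BR1|rd0|wr1
(5) want 1×MEM +1rd +1wr — RD_PORT → AL0|MU2|ME2|BR1|rd0|wr1
(6) want 1×ALU +2rd +1wr — FU → AL0|MU2|ME2|BR1|rd0|wr1
(7) want 1×ALU +2rd +1wr — FU → AL0|MU2|ME2|BR1|rd0|wr1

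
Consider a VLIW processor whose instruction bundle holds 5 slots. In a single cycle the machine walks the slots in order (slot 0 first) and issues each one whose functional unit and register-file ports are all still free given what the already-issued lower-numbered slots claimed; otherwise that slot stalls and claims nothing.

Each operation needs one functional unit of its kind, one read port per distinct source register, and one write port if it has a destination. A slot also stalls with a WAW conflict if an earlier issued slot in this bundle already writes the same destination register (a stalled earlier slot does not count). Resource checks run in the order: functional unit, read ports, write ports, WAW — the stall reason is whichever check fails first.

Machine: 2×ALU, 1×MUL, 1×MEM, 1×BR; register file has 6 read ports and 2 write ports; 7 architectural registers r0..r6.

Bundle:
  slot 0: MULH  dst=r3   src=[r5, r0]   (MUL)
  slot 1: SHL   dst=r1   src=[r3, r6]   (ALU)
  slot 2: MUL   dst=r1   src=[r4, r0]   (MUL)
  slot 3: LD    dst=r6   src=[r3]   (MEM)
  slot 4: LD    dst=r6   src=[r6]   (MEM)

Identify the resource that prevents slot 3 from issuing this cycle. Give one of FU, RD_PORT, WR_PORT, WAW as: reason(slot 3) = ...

slot 0 (MUL): ISSUE — free A2,Mu0,Ld1,B1 rp4 wp1
slot 1 (ALU): ISSUE — free A1,Mu0,Ld1,B1 rp2 wp0
slot 2 (MUL): stall FU — free A1,Mu0,Ld1,B1 rp2 wp0
slot 3 (MEM): stall WR_PORT — free A1,Mu0,Ld1,B1 rp2 wp0
slot 4 (MEM): stall WR_PORT — free A1,Mu0,Ld1,B1 rp2 wp0

reason(slot 3) = WR_PORT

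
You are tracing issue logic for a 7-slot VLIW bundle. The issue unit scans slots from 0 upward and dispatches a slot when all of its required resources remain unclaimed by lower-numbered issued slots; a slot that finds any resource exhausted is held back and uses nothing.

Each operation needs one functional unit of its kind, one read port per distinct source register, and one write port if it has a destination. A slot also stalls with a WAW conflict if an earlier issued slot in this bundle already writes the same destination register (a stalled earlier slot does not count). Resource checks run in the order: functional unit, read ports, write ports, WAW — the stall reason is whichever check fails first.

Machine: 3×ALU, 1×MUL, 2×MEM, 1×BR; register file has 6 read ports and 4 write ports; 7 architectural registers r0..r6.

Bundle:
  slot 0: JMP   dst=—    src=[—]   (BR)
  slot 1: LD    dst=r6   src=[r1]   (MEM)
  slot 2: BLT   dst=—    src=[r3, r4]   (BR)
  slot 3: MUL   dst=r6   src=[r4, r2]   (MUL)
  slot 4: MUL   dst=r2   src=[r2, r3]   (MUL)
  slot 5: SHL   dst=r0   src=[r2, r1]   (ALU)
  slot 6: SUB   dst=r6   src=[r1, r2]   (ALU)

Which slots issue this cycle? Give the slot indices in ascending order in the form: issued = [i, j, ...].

issued = [0, 1, 4, 5]

(0) want 1×BR +0rd +0wr — yes → AL3|MU1|ME2|BR0|rd6|wr4
(1) want 1×MEM +1rd +1wr — yes → AL3|MU1|ME1|BR0|rd5|wr3
(2) want 1×BR +2rd +0wr — FU → AL3|MU1|ME1|BR0|rd5|wr3
(3) want 1×MUL +2rd +1wr — WAW → AL3|MU1|ME1|BR0|rd5|wr3
(4) want 1×MUL +2rd +1wr — yes → AL3|MU0|ME1|BR0|rd3|wr2
(5) want 1×ALU +2rd +1wr — yes → AL2|MU0|ME1|BR0|rd1|wr1
(6) want 1×ALU +2rd +1wr — RD_PORT → AL2|MU0|ME1|BR0|rd1|wr1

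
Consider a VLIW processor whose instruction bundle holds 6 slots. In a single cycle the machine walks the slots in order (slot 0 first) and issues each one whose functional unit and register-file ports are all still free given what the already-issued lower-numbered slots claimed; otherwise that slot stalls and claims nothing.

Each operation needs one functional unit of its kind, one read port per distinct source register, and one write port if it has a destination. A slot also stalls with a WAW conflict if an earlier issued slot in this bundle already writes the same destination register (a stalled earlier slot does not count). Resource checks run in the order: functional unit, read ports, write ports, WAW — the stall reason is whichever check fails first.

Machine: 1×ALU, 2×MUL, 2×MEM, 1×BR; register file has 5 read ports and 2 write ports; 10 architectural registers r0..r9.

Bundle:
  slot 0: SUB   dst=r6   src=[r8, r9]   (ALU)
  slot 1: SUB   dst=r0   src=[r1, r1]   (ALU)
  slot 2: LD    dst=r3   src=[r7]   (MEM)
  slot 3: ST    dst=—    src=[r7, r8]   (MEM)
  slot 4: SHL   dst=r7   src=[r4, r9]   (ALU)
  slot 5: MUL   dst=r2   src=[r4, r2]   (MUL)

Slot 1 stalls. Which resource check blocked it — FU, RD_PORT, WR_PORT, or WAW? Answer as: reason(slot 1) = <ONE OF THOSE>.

#0 ALU src=r8,r9 dispatched  <A:0 Mu:2 Ld:2 B:1 rd:3 wr:1>
#1 ALU src=r1,r1 held:FU  <A:0 Mu:2 Ld:2 B:1 rd:3 wr:1>
#2 MEM src=r7 dispatched  <A:0 Mu:2 Ld:1 B:1 rd:2 wr:0>
#3 MEM src=r7,r8 dispatched  <A:0 Mu:2 Ld:0 B:1 rd:0 wr:0>
#4 ALU src=r4,r9 held:FU  <A:0 Mu:2 Ld:0 B:1 rd:0 wr:0>
#5 MUL src=r4,r2 held:RD_PORT  <A:0 Mu:2 Ld:0 B:1 rd:0 wr:0>

reason(slot 1) = FU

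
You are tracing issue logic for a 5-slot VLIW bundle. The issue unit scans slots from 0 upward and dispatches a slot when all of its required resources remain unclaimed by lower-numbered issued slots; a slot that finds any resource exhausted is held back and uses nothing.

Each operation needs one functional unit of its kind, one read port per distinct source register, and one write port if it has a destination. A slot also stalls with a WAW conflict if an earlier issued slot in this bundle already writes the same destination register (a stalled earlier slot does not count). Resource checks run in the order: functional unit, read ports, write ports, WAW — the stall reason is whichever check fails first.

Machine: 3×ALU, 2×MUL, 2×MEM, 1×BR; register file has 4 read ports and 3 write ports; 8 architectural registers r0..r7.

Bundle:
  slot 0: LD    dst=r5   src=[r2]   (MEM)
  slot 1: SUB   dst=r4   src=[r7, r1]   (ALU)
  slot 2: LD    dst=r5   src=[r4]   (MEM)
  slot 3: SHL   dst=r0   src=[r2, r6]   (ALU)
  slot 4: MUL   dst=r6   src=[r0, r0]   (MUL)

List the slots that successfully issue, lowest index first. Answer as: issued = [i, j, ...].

(0) want 1×MEM +1rd +1wr — yes → AL3|MU2|ME1|BR1|rd3|wr2
(1) want 1×ALU +2rd +1wr — yes → AL2|MU2|ME1|BR1|rd1|wr1
(2) want 1×MEM +1rd +1wr — WAW → AL2|MU2|ME1|BR1|rd1|wr1
(3) want 1×ALU +2rd +1wr — RD_PORT → AL2|MU2|ME1|BR1|rd1|wr1
(4) want 1×MUL +1rd +1wr — yes → AL2|MU1|ME1|BR1|rd0|wr0

issued = [0, 1, 4]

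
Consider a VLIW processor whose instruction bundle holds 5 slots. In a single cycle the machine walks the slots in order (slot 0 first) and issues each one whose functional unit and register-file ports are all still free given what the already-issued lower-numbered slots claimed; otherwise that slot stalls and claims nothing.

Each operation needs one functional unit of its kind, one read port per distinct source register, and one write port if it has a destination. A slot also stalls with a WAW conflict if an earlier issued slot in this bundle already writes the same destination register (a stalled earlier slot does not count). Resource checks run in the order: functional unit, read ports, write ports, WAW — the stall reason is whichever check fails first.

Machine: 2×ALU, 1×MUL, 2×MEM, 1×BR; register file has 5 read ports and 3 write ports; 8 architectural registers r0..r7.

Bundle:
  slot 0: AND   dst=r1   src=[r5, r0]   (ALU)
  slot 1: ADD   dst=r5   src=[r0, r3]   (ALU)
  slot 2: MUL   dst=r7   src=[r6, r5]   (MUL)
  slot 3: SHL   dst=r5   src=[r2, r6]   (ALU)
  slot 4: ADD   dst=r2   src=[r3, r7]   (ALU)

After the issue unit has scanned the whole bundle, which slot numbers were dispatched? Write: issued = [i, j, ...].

issued = [0, 1]

slot 0 (ALU): ISSUE — free A1,Mu1,Ld2,B1 rp3 wp2
slot 1 (ALU): ISSUE — free A0,Mu1,Ld2,B1 rp1 wp1
slot 2 (MUL): stall RD_PORT — free A0,Mu1,Ld2,B1 rp1 wp1
slot 3 (ALU): stall FU — free A0,Mu1,Ld2,B1 rp1 wp1
slot 4 (ALU): stall FU — free A0,Mu1,Ld2,B1 rp1 wp1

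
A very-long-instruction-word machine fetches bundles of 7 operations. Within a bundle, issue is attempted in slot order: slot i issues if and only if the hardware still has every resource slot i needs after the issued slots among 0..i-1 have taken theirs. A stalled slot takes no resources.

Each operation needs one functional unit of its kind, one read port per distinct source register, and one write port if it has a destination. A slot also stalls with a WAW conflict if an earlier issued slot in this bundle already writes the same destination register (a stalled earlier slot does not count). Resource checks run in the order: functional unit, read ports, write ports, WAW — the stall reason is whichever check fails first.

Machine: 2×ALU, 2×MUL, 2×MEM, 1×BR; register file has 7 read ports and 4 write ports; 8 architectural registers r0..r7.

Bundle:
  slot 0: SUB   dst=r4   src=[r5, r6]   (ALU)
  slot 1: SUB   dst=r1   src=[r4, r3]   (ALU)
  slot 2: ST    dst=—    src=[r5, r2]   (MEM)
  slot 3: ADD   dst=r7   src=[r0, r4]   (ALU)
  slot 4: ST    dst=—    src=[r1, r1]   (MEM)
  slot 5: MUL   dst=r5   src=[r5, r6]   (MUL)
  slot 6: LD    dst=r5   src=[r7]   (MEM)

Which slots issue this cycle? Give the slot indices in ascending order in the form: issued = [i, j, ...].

  0. ALU→r4 ⇒ go  {1A/2Mu/2Ld/1B | 5r 3w}
  1. ALU→r1 ⇒ go  {0A/2Mu/2Ld/1B | 3r 2w}
  2. MEM ⇒ go  {0A/2Mu/1Ld/1B | 1r 2w}
  3. ALU→r7 ⇒ no(FU)  {0A/2Mu/1Ld/1B | 1r 2w}
  4. MEM ⇒ go  {0A/2Mu/0Ld/1B | 0r 2w}
  5. MUL→r5 ⇒ no(RD_PORT)  {0A/2Mu/0Ld/1B | 0r 2w}
  6. MEM→r5 ⇒ no(FU)  {0A/2Mu/0Ld/1B | 0r 2w}

issued = [0, 1, 2, 4]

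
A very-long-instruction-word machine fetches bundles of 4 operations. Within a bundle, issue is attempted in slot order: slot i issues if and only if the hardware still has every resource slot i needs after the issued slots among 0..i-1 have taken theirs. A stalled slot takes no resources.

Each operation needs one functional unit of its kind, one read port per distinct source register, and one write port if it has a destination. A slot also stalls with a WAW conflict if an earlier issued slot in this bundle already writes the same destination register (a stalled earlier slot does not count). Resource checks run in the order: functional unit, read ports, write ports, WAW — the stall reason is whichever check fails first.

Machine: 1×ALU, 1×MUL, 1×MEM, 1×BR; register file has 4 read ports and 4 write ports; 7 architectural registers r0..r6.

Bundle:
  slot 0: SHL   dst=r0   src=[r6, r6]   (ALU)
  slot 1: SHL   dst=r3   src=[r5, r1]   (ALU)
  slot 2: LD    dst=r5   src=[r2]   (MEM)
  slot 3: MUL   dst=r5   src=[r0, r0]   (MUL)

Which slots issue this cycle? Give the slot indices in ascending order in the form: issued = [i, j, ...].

issued = [0, 2]

(0) want 1×ALU +1rd +1wr — yes → AL0|MU1|ME1|BR1|rd3|wr3
(1) want 1×ALU +2rd +1wr — FU → AL0|MU1|ME1|BR1|rd3|wr3
(2) want 1×MEM +1rd +1wr — yes → AL0|MU1|ME0|BR1|rd2|wr2
(3) want 1×MUL +1rd +1wr — WAW → AL0|MU1|ME0|BR1|rd2|wr2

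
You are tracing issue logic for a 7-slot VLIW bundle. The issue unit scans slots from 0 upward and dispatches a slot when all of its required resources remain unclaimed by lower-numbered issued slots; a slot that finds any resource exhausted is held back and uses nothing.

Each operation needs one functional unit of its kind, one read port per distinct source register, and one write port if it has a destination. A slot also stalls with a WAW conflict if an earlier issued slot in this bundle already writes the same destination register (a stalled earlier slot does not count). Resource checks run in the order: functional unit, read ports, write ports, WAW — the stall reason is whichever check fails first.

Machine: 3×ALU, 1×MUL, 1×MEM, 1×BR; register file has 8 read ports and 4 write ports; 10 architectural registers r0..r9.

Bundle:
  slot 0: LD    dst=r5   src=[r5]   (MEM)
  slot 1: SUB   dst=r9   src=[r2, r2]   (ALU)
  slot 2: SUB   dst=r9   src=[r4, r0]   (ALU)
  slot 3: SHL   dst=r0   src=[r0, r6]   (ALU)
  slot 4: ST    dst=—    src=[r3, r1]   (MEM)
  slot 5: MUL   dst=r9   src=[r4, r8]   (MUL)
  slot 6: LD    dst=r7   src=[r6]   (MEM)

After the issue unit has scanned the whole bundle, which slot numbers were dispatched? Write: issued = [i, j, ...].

issued = [0, 1, 3]

slot 0 (MEM): ISSUE — free A3,Mu1,Ld0,B1 rp7 wp3
slot 1 (ALU): ISSUE — free A2,Mu1,Ld0,B1 rp6 wp2
slot 2 (ALU): stall WAW — free A2,Mu1,Ld0,B1 rp6 wp2
slot 3 (ALU): ISSUE — free A1,Mu1,Ld0,B1 rp4 wp1
slot 4 (MEM): stall FU — free A1,Mu1,Ld0,B1 rp4 wp1
slot 5 (MUL): stall WAW — free A1,Mu1,Ld0,B1 rp4 wp1
slot 6 (MEM): stall FU — free A1,Mu1,Ld0,B1 rp4 wp1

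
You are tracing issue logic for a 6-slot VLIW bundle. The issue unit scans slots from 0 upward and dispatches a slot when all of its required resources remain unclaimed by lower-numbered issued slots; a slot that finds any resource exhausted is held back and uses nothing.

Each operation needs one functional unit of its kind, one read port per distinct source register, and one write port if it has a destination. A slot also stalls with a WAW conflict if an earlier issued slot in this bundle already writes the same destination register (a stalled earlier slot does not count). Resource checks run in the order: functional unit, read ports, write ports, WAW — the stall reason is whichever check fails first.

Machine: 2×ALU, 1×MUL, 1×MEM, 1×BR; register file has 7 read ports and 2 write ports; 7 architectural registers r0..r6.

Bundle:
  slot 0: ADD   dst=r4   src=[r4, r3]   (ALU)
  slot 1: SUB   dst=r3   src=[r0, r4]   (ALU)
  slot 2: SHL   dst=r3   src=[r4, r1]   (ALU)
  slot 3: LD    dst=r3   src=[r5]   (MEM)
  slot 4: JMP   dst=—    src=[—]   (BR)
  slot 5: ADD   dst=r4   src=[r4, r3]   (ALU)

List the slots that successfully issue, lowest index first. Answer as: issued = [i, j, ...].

  0. ALU→r4 ⇒ go  {1A/1Mu/1Ld/1B | 5r 1w}
  1. ALU→r3 ⇒ go  {0A/1Mu/1Ld/1B | 3r 0w}
  2. ALU→r3 ⇒ no(FU)  {0A/1Mu/1Ld/1B | 3r 0w}
  3. MEM→r3 ⇒ no(WR_PORT)  {0A/1Mu/1Ld/1B | 3r 0w}
  4. BR ⇒ go  {0A/1Mu/1Ld/0B | 3r 0w}
  5. ALU→r4 ⇒ no(FU)  {0A/1Mu/1Ld/0B | 3r 0w}

issued = [0, 1, 4]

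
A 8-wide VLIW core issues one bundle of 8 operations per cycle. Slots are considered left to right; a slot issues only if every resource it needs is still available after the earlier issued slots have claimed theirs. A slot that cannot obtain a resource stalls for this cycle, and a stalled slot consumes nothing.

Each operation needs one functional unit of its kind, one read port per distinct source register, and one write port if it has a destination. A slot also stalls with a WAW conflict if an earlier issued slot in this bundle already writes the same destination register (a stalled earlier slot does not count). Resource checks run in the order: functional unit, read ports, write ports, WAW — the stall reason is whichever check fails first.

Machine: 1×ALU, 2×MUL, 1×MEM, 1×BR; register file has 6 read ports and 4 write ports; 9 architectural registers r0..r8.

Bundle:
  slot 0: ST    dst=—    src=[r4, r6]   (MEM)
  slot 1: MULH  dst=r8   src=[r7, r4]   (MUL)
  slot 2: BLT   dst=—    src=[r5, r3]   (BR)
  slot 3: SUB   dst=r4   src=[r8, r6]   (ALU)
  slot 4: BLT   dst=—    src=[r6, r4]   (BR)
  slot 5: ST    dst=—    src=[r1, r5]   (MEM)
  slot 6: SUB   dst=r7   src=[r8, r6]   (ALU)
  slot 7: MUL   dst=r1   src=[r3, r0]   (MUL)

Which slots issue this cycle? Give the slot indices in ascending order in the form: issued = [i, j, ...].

slot 0 (MEM): ISSUE — free A1,Mu2,Ld0,B1 rp4 wp4
slot 1 (MUL): ISSUE — free A1,Mu1,Ld0,B1 rp2 wp3
slot 2 (BR): ISSUE — free A1,Mu1,Ld0,B0 rp0 wp3
slot 3 (ALU): stall RD_PORT — free A1,Mu1,Ld0,B0 rp0 wp3
slot 4 (BR): stall FU — free A1,Mu1,Ld0,B0 rp0 wp3
slot 5 (MEM): stall FU — free A1,Mu1,Ld0,B0 rp0 wp3
slot 6 (ALU): stall RD_PORT — free A1,Mu1,Ld0,B0 rp0 wp3
slot 7 (MUL): stall RD_PORT — free A1,Mu1,Ld0,B0 rp0 wp3

issued = [0, 1, 2]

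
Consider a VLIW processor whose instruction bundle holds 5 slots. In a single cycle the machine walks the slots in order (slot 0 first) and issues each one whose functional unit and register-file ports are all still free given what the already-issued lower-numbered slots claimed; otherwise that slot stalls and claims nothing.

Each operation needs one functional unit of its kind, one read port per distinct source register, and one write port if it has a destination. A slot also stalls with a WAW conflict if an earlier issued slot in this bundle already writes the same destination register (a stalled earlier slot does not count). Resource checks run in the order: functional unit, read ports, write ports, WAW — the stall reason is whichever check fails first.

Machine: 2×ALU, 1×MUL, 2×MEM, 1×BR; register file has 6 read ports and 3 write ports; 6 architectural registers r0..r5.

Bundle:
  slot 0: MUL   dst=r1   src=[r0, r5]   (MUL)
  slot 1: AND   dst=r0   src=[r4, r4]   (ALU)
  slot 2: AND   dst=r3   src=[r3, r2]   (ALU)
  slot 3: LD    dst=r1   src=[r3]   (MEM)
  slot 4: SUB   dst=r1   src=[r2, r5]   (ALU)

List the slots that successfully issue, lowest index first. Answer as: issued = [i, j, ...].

issued = [0, 1, 2]

  0. MUL→r1 ⇒ go  {2A/0Mu/2Ld/1B | 4r 2w}
  1. ALU→r0 ⇒ go  {1A/0Mu/2Ld/1B | 3r 1w}
  2. ALU→r3 ⇒ go  {0A/0Mu/2Ld/1B | 1r 0w}
  3. MEM→r1 ⇒ no(WR_PORT)  {0A/0Mu/2Ld/1B | 1r 0w}
  4. ALU→r1 ⇒ no(FU)  {0A/0Mu/2Ld/1B | 1r 0w}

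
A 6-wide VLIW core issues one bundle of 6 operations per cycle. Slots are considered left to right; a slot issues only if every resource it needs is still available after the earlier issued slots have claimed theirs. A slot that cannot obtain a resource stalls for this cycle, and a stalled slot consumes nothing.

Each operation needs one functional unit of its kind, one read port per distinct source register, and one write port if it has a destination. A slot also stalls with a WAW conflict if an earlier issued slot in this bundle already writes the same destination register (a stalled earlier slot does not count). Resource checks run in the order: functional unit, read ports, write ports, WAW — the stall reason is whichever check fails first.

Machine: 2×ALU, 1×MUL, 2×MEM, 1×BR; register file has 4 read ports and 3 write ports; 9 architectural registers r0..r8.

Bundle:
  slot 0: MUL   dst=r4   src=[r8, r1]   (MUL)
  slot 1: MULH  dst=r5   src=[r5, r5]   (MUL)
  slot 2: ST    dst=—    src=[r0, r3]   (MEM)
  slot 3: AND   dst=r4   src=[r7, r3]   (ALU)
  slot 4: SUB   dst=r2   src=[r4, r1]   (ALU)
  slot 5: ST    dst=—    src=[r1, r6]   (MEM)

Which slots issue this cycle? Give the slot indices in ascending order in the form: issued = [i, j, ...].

issued = [0, 2]

slot 0 (MUL): ISSUE — free A2,Mu0,Ld2,B1 rp2 wp2
slot 1 (MUL): stall FU — free A2,Mu0,Ld2,B1 rp2 wp2
slot 2 (MEM): ISSUE — free A2,Mu0,Ld1,B1 rp0 wp2
slot 3 (ALU): stall RD_PORT — free A2,Mu0,Ld1,B1 rp0 wp2
slot 4 (ALU): stall RD_PORT — free A2,Mu0,Ld1,B1 rp0 wp2
slot 5 (MEM): stall RD_PORT — free A2,Mu0,Ld1,B1 rp0 wp2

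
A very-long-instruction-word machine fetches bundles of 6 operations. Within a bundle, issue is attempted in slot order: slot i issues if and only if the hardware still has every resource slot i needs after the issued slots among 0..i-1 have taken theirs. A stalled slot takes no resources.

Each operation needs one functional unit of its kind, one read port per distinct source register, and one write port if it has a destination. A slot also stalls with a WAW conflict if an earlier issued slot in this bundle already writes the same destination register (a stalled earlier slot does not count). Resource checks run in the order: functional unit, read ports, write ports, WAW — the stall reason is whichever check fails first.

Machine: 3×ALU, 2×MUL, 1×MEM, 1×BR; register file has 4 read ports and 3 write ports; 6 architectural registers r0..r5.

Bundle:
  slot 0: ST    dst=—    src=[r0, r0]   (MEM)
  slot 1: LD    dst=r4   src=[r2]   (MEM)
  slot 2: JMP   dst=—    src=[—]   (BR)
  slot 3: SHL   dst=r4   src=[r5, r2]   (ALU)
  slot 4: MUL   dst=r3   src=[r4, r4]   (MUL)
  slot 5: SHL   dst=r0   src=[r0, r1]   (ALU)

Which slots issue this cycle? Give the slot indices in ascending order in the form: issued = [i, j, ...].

(0) want 1×MEM +1rd +0wr — yes → AL3|MU2|ME0|BR1|rd3|wr3
(1) want 1×MEM +1rd +1wr — FU → AL3|MU2|ME0|BR1|rd3|wr3
(2) want 1×BR +0rd +0wr — yes → AL3|MU2|ME0|BR0|rd3|wr3
(3) want 1×ALU +2rd +1wr — yes → AL2|MU2|ME0|BR0|rd1|wr2
(4) want 1×MUL +1rd +1wr — yes → AL2|MU1|ME0|BR0|rd0|wr1
(5) want 1×ALU +2rd +1wr — RD_PORT → AL2|MU1|ME0|BR0|rd0|wr1

issued = [0, 2, 3, 4]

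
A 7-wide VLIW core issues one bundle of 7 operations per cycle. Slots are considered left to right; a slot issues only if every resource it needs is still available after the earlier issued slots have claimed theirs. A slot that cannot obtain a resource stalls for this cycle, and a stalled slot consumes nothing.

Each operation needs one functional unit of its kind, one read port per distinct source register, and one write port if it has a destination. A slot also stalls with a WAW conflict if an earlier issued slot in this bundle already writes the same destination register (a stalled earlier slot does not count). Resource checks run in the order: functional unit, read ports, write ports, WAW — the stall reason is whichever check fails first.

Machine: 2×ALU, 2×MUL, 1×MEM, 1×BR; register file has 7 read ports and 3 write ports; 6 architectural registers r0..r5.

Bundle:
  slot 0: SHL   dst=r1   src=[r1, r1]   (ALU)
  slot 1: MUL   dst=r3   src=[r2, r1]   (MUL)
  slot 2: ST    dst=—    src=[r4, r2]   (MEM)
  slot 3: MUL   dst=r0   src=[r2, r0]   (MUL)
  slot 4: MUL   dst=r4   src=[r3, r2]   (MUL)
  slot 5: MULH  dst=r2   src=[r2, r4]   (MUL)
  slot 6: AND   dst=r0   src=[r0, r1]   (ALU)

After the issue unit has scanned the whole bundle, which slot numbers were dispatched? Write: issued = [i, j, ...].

  0. ALU→r1 ⇒ go  {1A/2Mu/1Ld/1B | 6r 2w}
  1. MUL→r3 ⇒ go  {1A/1Mu/1Ld/1B | 4r 1w}
  2. MEM ⇒ go  {1A/1Mu/0Ld/1B | 2r 1w}
  3. MUL→r0 ⇒ go  {1A/0Mu/0Ld/1B | 0r 0w}
  4. MUL→r4 ⇒ no(FU)  {1A/0Mu/0Ld/1B | 0r 0w}
  5. MUL→r2 ⇒ no(FU)  {1A/0Mu/0Ld/1B | 0r 0w}
  6. ALU→r0 ⇒ no(RD_PORT)  {1A/0Mu/0Ld/1B | 0r 0w}

issued = [0, 1, 2, 3]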